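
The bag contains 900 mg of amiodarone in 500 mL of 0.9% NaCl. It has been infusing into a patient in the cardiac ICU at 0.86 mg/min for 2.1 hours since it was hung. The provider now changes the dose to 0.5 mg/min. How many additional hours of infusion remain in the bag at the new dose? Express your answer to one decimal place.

26.4 hours

Initial rate:
0.86 mg/min × 60 min/hr = 51.6 mg/hr
Concentration = 900 mg ÷ 500 mL = 1.8 mg/mL
Rate = 51.6 mg/hr ÷ 1.8 mg/mL = 28.66667 mL/hr
Volume infused so far = 28.66667 mL/hr × 2.1 hr = 60.2 mL
Volume remaining = 500 − 60.2 = 439.8 mL
New rate:
0.5 mg/min × 60 min/hr = 30 mg/hr
Rate = 30 mg/hr ÷ 1.8 mg/mL = 16.66667 mL/hr
Time remaining = 439.8 mL ÷ 16.66667 mL/hr = 26.388 hr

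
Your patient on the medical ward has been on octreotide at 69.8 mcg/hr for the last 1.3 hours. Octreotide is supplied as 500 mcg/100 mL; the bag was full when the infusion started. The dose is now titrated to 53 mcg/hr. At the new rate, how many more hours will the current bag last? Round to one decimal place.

Initial rate:
Concentration = 500 mcg ÷ 100 mL = 5 mcg/mL
Rate = 69.8 mcg/hr ÷ 5 mcg/mL = 13.96 mL/hr
Volume infused so far = 13.96 mL/hr × 1.3 hr = 18.148 mL
Volume remaining = 100 − 18.148 = 81.852 mL
New rate:
Rate = 53 mcg/hr ÷ 5 mcg/mL = 10.6 mL/hr
Time remaining = 81.852 mL ÷ 10.6 mL/hr = 7.721887 hr

7.7 hours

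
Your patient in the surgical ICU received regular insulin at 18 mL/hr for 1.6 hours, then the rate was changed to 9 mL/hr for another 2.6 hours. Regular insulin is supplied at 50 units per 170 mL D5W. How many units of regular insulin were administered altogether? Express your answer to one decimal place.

Concentration = 50 units ÷ 170 mL = 0.2941176 units/mL
Stage 1: 18 mL/hr × 1.6 hr = 28.8 mL → 28.8 mL × 0.2941176 units/mL = 8.470588 units
Stage 2: 9 mL/hr × 2.6 hr = 23.4 mL → 23.4 mL × 0.2941176 units/mL = 6.882353 units
Total = 8.470588 + 6.882353 = 15.35294 units

15.4 units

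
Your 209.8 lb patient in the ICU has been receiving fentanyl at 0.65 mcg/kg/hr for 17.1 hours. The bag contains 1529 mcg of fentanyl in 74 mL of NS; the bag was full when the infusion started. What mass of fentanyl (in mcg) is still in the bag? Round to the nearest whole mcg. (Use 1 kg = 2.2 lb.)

Weight = 209.8 lb ÷ 2.2 lb/kg = 95.36364 kg
Dose = 0.65 mcg/kg/hr × 95.36364 kg = 61.98636 mcg/hr
Concentration = 1529 mcg ÷ 74 mL = 20.66216 mcg/mL
Rate = 61.98636 mcg/hr ÷ 20.66216 mcg/mL = 2.999994 mL/hr
Volume infused = 2.999994 mL/hr × 17.1 hr = 51.2999 mL
Volume remaining = 74 − 51.2999 = 22.7001 mL
Drug remaining = 22.7001 mL × 20.66216 mcg/mL = 469.0332 mcg

469 mcg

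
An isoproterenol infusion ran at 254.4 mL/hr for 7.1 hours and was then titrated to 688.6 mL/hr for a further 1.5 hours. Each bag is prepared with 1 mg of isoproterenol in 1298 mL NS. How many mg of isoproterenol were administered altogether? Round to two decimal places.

Concentration = 1 mg ÷ 1298 mL = 0.000770416 mg/mL
Stage 1: 254.4 mL/hr × 7.1 hr = 1806.24 mL → 1806.24 mL × 0.000770416 mg/mL = 1.391556 mg
Stage 2: 688.6 mL/hr × 1.5 hr = 1032.9 mL → 1032.9 mL × 0.000770416 mg/mL = 0.7957627 mg
Total = 1.391556 + 0.7957627 = 2.187319 mg

2.19 mg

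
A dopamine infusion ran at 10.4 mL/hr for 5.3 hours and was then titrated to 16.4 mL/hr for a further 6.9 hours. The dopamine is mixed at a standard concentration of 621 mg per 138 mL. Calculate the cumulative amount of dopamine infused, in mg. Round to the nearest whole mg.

757 mg

Concentration = 621 mg ÷ 138 mL = 4.5 mg/mL
Stage 1: 10.4 mL/hr × 5.3 hr = 55.12 mL → 55.12 mL × 4.5 mg/mL = 248.04 mg
Stage 2: 16.4 mL/hr × 6.9 hr = 113.16 mL → 113.16 mL × 4.5 mg/mL = 509.22 mg
Total = 248.04 + 509.22 = 757.26 mg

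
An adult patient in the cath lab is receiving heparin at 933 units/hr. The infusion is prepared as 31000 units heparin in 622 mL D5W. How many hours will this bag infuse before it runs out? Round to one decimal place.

33.2 hours

Concentration = 31000 units ÷ 622 mL = 49.83923 units/mL
Rate = 933 units/hr ÷ 49.83923 units/mL = 18.72019 mL/hr
Duration = 622 mL ÷ 18.72019 mL/hr = 33.22615 hr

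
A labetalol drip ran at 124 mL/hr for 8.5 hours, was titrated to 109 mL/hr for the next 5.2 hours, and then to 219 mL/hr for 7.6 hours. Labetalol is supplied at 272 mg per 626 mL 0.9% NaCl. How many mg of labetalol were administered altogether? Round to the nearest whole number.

1427 mg

Concentration = 272 mg ÷ 626 mL = 0.4345048 mg/mL
Stage 1: 124 mL/hr × 8.5 hr = 1054 mL → 1054 mL × 0.4345048 mg/mL = 457.9681 mg
Stage 2: 109 mL/hr × 5.2 hr = 566.8 mL → 566.8 mL × 0.4345048 mg/mL = 246.2773 mg
Stage 3: 219 mL/hr × 7.6 hr = 1664.4 mL → 1664.4 mL × 0.4345048 mg/mL = 723.1898 mg
Total = 457.9681 + 246.2773 + 723.1898 = 1427.435 mg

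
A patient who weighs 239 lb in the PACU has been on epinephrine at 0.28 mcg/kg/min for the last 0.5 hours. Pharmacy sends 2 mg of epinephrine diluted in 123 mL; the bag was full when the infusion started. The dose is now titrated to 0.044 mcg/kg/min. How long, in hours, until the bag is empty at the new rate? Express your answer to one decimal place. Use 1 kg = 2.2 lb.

3.8 hours

Initial rate:
Weight = 239 lb ÷ 2.2 lb/kg = 108.6364 kg
Dose = 0.28 mcg/kg/min × 108.6364 kg = 30.41818 mcg/min
30.41818 mcg/min × 60 min/hr = 1825.091 mcg/hr
Concentration = 2 mg ÷ 123 mL = 0.01626016 mg/mL = 16.26016 mcg/mL
Rate = 1825.091 mcg/hr ÷ 16.26016 mcg/mL = 112.2431 mL/hr
Volume infused so far = 112.2431 mL/hr × 0.5 hr = 56.12155 mL
Volume remaining = 123 − 56.12155 = 66.87845 mL
New rate:
Dose = 0.044 mcg/kg/min × 108.6364 kg = 4.78 mcg/min
4.78 mcg/min × 60 min/hr = 286.8 mcg/hr
Rate = 286.8 mcg/hr ÷ 16.26016 mcg/mL = 17.6382 mL/hr
Time remaining = 66.87845 mL ÷ 17.6382 mL/hr = 3.791683 hr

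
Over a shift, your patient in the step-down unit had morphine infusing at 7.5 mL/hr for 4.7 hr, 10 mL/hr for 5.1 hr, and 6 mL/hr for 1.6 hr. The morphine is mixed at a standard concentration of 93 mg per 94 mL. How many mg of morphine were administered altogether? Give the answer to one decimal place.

Concentration = 93 mg ÷ 94 mL = 0.9893617 mg/mL
Stage 1: 7.5 mL/hr × 4.7 hr = 35.25 mL → 35.25 mL × 0.9893617 mg/mL = 34.875 mg
Stage 2: 10 mL/hr × 5.1 hr = 51 mL → 51 mL × 0.9893617 mg/mL = 50.45745 mg
Stage 3: 6 mL/hr × 1.6 hr = 9.6 mL → 9.6 mL × 0.9893617 mg/mL = 9.497872 mg
Total = 34.875 + 50.45745 + 9.497872 = 94.83032 mg

94.8 mg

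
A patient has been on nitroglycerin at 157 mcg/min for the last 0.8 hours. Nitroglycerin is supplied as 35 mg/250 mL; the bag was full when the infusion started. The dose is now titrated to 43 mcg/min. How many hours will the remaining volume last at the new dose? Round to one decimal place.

10.6 hours

Initial rate:
157 mcg/min × 60 min/hr = 9420 mcg/hr
Concentration = 35 mg ÷ 250 mL = 0.14 mg/mL = 140 mcg/mL
Rate = 9420 mcg/hr ÷ 140 mcg/mL = 67.28571 mL/hr
Volume infused so far = 67.28571 mL/hr × 0.8 hr = 53.82857 mL
Volume remaining = 250 − 53.82857 = 196.1714 mL
New rate:
43 mcg/min × 60 min/hr = 2580 mcg/hr
Rate = 2580 mcg/hr ÷ 140 mcg/mL = 18.42857 mL/hr
Time remaining = 196.1714 mL ÷ 18.42857 mL/hr = 10.64496 hr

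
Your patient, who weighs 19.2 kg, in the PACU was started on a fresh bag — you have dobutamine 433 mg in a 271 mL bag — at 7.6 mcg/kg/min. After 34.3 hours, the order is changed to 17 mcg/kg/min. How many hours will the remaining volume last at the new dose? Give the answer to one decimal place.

Initial rate:
Dose = 7.6 mcg/kg/min × 19.2 kg = 145.92 mcg/min
145.92 mcg/min × 60 min/hr = 8755.2 mcg/hr
Concentration = 433 mg ÷ 271 mL = 1.597786 mg/mL = 1597.786 mcg/mL
Rate = 8755.2 mcg/hr ÷ 1597.786 mcg/mL = 5.479582 mL/hr
Volume infused so far = 5.479582 mL/hr × 34.3 hr = 187.9497 mL
Volume remaining = 271 − 187.9497 = 83.05032 mL
New rate:
Dose = 17 mcg/kg/min × 19.2 kg = 326.4 mcg/min
326.4 mcg/min × 60 min/hr = 19584 mcg/hr
Rate = 19584 mcg/hr ÷ 1597.786 mcg/mL = 12.25696 mL/hr
Time remaining = 83.05032 mL ÷ 12.25696 mL/hr = 6.775768 hr

6.8 hours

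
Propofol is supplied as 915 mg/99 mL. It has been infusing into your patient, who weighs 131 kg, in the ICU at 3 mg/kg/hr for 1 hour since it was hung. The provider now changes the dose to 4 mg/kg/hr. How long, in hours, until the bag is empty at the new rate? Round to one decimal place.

Initial rate:
Dose = 3 mg/kg/hr × 131 kg = 393 mg/hr
Concentration = 915 mg ÷ 99 mL = 9.242424 mg/mL
Rate = 393 mg/hr ÷ 9.242424 mg/mL = 42.52131 mL/hr
Volume infused so far = 42.52131 mL/hr × 1 hr = 42.52131 mL
Volume remaining = 99 − 42.52131 = 56.47869 mL
New rate:
Dose = 4 mg/kg/hr × 131 kg = 524 mg/hr
Rate = 524 mg/hr ÷ 9.242424 mg/mL = 56.69508 mL/hr
Time remaining = 56.47869 mL ÷ 56.69508 mL/hr = 0.9961832 hr

1.0 hours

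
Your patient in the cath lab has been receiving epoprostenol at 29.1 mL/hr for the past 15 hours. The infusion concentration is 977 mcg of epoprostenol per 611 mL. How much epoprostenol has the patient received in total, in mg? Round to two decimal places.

0.70 mg

Concentration = 977 mcg ÷ 611 mL = 1.599018 mcg/mL = 1599.018 ng/mL
Drug rate = 29.1 mL/hr × 1599.018 ng/mL = 46531.42 ng/hr
Total = 46531.42 ng/hr × 15 hr = 697971.4 ng = 0.6979714 mg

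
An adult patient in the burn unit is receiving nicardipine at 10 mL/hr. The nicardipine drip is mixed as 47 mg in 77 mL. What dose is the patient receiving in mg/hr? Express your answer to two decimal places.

6.10 mg/hr

Concentration = 47 mg ÷ 77 mL = 0.6103896 mg/mL
Drug rate = 10 mL/hr × 0.6103896 mg/mL = 6.103896 mg/hr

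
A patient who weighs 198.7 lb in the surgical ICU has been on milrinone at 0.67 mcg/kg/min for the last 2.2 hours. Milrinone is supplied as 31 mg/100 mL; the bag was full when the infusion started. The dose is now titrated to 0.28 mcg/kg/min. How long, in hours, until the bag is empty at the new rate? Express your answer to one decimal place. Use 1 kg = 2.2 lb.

15.2 hours

Initial rate:
Weight = 198.7 lb ÷ 2.2 lb/kg = 90.31818 kg
Dose = 0.67 mcg/kg/min × 90.31818 kg = 60.51318 mcg/min
60.51318 mcg/min × 60 min/hr = 3630.791 mcg/hr
Concentration = 31 mg ÷ 100 mL = 0.31 mg/mL = 310 mcg/mL
Rate = 3630.791 mcg/hr ÷ 310 mcg/mL = 11.71223 mL/hr
Volume infused so far = 11.71223 mL/hr × 2.2 hr = 25.7669 mL
Volume remaining = 100 − 25.7669 = 74.2331 mL
New rate:
Dose = 0.28 mcg/kg/min × 90.31818 kg = 25.28909 mcg/min
25.28909 mcg/min × 60 min/hr = 1517.345 mcg/hr
Rate = 1517.345 mcg/hr ÷ 310 mcg/mL = 4.894663 mL/hr
Time remaining = 74.2331 mL ÷ 4.894663 mL/hr = 15.16613 hr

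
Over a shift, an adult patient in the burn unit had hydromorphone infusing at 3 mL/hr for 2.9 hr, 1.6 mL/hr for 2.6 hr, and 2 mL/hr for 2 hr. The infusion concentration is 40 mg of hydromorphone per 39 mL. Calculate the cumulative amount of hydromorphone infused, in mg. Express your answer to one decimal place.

17.3 mg

Concentration = 40 mg ÷ 39 mL = 1.025641 mg/mL
Stage 1: 3 mL/hr × 2.9 hr = 8.7 mL → 8.7 mL × 1.025641 mg/mL = 8.923077 mg
Stage 2: 1.6 mL/hr × 2.6 hr = 4.16 mL → 4.16 mL × 1.025641 mg/mL = 4.266667 mg
Stage 3: 2 mL/hr × 2 hr = 4 mL → 4 mL × 1.025641 mg/mL = 4.102564 mg
Total = 8.923077 + 4.266667 + 4.102564 = 17.29231 mg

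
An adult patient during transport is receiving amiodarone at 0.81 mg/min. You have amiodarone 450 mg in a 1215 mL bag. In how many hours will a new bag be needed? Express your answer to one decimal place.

9.3 hours

0.81 mg/min × 60 min/hr = 48.6 mg/hr
Concentration = 450 mg ÷ 1215 mL = 0.3703704 mg/mL
Rate = 48.6 mg/hr ÷ 0.3703704 mg/mL = 131.22 mL/hr
Duration = 1215 mL ÷ 131.22 mL/hr = 9.259259 hr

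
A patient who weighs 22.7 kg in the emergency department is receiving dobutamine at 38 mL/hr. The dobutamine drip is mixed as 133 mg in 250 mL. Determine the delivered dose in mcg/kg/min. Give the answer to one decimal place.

14.8 mcg/kg/min

Concentration = 133 mg ÷ 250 mL = 0.532 mg/mL = 532 mcg/mL
Drug rate = 38 mL/hr × 532 mcg/mL = 20216 mcg/hr
20216 mcg/hr ÷ 60 min/hr = 336.9333 mcg/min
336.9333 mcg/min ÷ 22.7 kg = 14.84288 mcg/kg/min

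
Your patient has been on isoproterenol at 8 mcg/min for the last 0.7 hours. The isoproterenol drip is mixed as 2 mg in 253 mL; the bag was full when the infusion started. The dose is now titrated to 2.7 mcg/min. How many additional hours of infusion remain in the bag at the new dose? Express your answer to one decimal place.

Initial rate:
8 mcg/min × 60 min/hr = 480 mcg/hr
Concentration = 2 mg ÷ 253 mL = 0.007905138 mg/mL = 7.905138 mcg/mL
Rate = 480 mcg/hr ÷ 7.905138 mcg/mL = 60.72 mL/hr
Volume infused so far = 60.72 mL/hr × 0.7 hr = 42.504 mL
Volume remaining = 253 − 42.504 = 210.496 mL
New rate:
2.7 mcg/min × 60 min/hr = 162 mcg/hr
Rate = 162 mcg/hr ÷ 7.905138 mcg/mL = 20.493 mL/hr
Time remaining = 210.496 mL ÷ 20.493 mL/hr = 10.2716 hr

10.3 hours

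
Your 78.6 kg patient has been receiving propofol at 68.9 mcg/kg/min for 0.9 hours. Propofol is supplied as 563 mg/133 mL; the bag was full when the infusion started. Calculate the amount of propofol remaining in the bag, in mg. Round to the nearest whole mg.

271 mg

Dose = 68.9 mcg/kg/min × 78.6 kg = 5415.54 mcg/min
5415.54 mcg/min × 60 min/hr = 324932.4 mcg/hr
Concentration = 563 mg ÷ 133 mL = 4.233083 mg/mL = 4233.083 mcg/mL
Rate = 324932.4 mcg/hr ÷ 4233.083 mcg/mL = 76.76023 mL/hr
Volume infused = 76.76023 mL/hr × 0.9 hr = 69.08421 mL
Volume remaining = 133 − 69.08421 = 63.91579 mL
Drug remaining = 63.91579 mL × 4233.083 mcg/mL = 270560.8 mcg = 270.5608 mg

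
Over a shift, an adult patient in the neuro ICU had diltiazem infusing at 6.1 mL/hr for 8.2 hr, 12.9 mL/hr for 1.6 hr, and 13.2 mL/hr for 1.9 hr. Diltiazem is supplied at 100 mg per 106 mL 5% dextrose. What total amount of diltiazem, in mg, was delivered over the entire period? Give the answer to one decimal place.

Concentration = 100 mg ÷ 106 mL = 0.9433962 mg/mL
Stage 1: 6.1 mL/hr × 8.2 hr = 50.02 mL → 50.02 mL × 0.9433962 mg/mL = 47.18868 mg
Stage 2: 12.9 mL/hr × 1.6 hr = 20.64 mL → 20.64 mL × 0.9433962 mg/mL = 19.4717 mg
Stage 3: 13.2 mL/hr × 1.9 hr = 25.08 mL → 25.08 mL × 0.9433962 mg/mL = 23.66038 mg
Total = 47.18868 + 19.4717 + 23.66038 = 90.32075 mg

90.3 mg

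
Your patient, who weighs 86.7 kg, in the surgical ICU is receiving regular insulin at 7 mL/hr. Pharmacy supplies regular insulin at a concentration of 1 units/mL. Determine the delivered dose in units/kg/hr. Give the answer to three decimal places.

0.081 units/kg/hr

Drug rate = 7 mL/hr × 1 units/mL = 7 units/hr
7 units/hr ÷ 86.7 kg = 0.08073818 units/kg/hr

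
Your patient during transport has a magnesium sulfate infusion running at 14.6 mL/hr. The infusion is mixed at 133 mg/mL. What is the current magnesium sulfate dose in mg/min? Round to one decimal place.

32.4 mg/min

Drug rate = 14.6 mL/hr × 133 mg/mL = 1941.8 mg/hr
1941.8 mg/hr ÷ 60 min/hr = 32.36333 mg/min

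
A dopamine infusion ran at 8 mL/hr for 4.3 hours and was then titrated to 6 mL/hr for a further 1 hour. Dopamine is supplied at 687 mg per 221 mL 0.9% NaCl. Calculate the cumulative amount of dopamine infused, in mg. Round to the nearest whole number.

126 mg

Concentration = 687 mg ÷ 221 mL = 3.108597 mg/mL
Stage 1: 8 mL/hr × 4.3 hr = 34.4 mL → 34.4 mL × 3.108597 mg/mL = 106.9357 mg
Stage 2: 6 mL/hr × 1 hr = 6 mL → 6 mL × 3.108597 mg/mL = 18.65158 mg
Total = 106.9357 + 18.65158 = 125.5873 mg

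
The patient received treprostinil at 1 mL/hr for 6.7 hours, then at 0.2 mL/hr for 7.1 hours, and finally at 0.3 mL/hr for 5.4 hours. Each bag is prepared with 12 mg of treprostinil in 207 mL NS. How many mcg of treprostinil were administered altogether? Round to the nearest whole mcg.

565 mcg

Concentration = 12 mg ÷ 207 mL = 0.05797101 mg/mL
Stage 1: 1 mL/hr × 6.7 hr = 6.7 mL → 6.7 mL × 0.05797101 mg/mL = 0.3884058 mg
Stage 2: 0.2 mL/hr × 7.1 hr = 1.42 mL → 1.42 mL × 0.05797101 mg/mL = 0.08231884 mg
Stage 3: 0.3 mL/hr × 5.4 hr = 1.62 mL → 1.62 mL × 0.05797101 mg/mL = 0.09391304 mg
Total = 0.3884058 + 0.08231884 + 0.09391304 = 0.5646377 mg = 564.6377 mcg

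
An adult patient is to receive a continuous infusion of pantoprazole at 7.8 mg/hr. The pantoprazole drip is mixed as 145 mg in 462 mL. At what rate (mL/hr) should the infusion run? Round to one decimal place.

Concentration = 145 mg ÷ 462 mL = 0.3138528 mg/mL
Rate = 7.8 mg/hr ÷ 0.3138528 mg/mL = 24.85241 mL/hr

24.9 mL/hr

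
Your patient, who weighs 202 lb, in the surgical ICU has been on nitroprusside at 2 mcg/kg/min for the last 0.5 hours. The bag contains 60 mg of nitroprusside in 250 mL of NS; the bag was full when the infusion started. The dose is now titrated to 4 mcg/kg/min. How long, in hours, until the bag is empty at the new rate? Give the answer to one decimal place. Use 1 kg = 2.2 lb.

2.5 hours

Initial rate:
Weight = 202 lb ÷ 2.2 lb/kg = 91.81818 kg
Dose = 2 mcg/kg/min × 91.81818 kg = 183.6364 mcg/min
183.6364 mcg/min × 60 min/hr = 11018.18 mcg/hr
Concentration = 60 mg ÷ 250 mL = 0.24 mg/mL = 240 mcg/mL
Rate = 11018.18 mcg/hr ÷ 240 mcg/mL = 45.90909 mL/hr
Volume infused so far = 45.90909 mL/hr × 0.5 hr = 22.95455 mL
Volume remaining = 250 − 22.95455 = 227.0455 mL
New rate:
Dose = 4 mcg/kg/min × 91.81818 kg = 367.2727 mcg/min
367.2727 mcg/min × 60 min/hr = 22036.36 mcg/hr
Rate = 22036.36 mcg/hr ÷ 240 mcg/mL = 91.81818 mL/hr
Time remaining = 227.0455 mL ÷ 91.81818 mL/hr = 2.472772 hr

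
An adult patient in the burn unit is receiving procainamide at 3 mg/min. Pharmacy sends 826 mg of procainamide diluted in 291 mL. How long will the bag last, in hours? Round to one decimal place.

3 mg/min × 60 min/hr = 180 mg/hr
Concentration = 826 mg ÷ 291 mL = 2.838488 mg/mL
Rate = 180 mg/hr ÷ 2.838488 mg/mL = 63.41404 mL/hr
Duration = 291 mL ÷ 63.41404 mL/hr = 4.588889 hr

4.6 hours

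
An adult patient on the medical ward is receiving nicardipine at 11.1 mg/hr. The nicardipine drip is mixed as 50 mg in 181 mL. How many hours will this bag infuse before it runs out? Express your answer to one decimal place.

Concentration = 50 mg ÷ 181 mL = 0.2762431 mg/mL
Rate = 11.1 mg/hr ÷ 0.2762431 mg/mL = 40.182 mL/hr
Duration = 181 mL ÷ 40.182 mL/hr = 4.504505 hr

4.5 hours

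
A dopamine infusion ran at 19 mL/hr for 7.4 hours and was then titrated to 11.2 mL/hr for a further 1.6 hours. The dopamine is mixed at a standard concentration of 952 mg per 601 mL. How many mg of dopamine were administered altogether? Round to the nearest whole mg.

251 mg

Concentration = 952 mg ÷ 601 mL = 1.584027 mg/mL
Stage 1: 19 mL/hr × 7.4 hr = 140.6 mL → 140.6 mL × 1.584027 mg/mL = 222.7141 mg
Stage 2: 11.2 mL/hr × 1.6 hr = 17.92 mL → 17.92 mL × 1.584027 mg/mL = 28.38576 mg
Total = 222.7141 + 28.38576 = 251.0999 mg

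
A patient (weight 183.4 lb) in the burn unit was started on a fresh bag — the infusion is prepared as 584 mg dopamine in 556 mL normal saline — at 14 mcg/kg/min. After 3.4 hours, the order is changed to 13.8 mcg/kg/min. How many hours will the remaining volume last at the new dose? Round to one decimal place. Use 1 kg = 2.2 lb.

Initial rate:
Weight = 183.4 lb ÷ 2.2 lb/kg = 83.36364 kg
Dose = 14 mcg/kg/min × 83.36364 kg = 1167.091 mcg/min
1167.091 mcg/min × 60 min/hr = 70025.45 mcg/hr
Concentration = 584 mg ÷ 556 mL = 1.05036 mg/mL = 1050.36 mcg/mL
Rate = 70025.45 mcg/hr ÷ 1050.36 mcg/mL = 66.66807 mL/hr
Volume infused so far = 66.66807 mL/hr × 3.4 hr = 226.6714 mL
Volume remaining = 556 − 226.6714 = 329.3286 mL
New rate:
Dose = 13.8 mcg/kg/min × 83.36364 kg = 1150.418 mcg/min
1150.418 mcg/min × 60 min/hr = 69025.09 mcg/hr
Rate = 69025.09 mcg/hr ÷ 1050.36 mcg/mL = 65.71567 mL/hr
Time remaining = 329.3286 mL ÷ 65.71567 mL/hr = 5.011416 hr

5.0 hours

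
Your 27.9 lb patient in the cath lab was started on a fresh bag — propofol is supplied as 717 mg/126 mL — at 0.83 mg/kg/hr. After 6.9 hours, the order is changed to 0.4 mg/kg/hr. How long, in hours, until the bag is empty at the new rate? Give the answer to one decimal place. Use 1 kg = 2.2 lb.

127.0 hours

Initial rate:
Weight = 27.9 lb ÷ 2.2 lb/kg = 12.68182 kg
Dose = 0.83 mg/kg/hr × 12.68182 kg = 10.52591 mg/hr
Concentration = 717 mg ÷ 126 mL = 5.690476 mg/mL
Rate = 10.52591 mg/hr ÷ 5.690476 mg/mL = 1.849741 mL/hr
Volume infused so far = 1.849741 mL/hr × 6.9 hr = 12.76322 mL
Volume remaining = 126 − 12.76322 = 113.2368 mL
New rate:
Dose = 0.4 mg/kg/hr × 12.68182 kg = 5.072727 mg/hr
Rate = 5.072727 mg/hr ÷ 5.690476 mg/mL = 0.8914416 mL/hr
Time remaining = 113.2368 mL ÷ 0.8914416 mL/hr = 127.0266 hr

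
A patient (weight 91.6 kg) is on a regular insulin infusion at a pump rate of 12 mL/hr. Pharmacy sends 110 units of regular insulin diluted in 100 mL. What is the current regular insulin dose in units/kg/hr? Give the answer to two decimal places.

Concentration = 110 units ÷ 100 mL = 1.1 units/mL
Drug rate = 12 mL/hr × 1.1 units/mL = 13.2 units/hr
13.2 units/hr ÷ 91.6 kg = 0.1441048 units/kg/hr

0.14 units/kg/hr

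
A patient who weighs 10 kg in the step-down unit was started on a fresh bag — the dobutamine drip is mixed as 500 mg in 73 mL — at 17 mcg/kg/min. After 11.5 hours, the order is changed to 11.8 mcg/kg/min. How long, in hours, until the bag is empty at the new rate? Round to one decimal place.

54.1 hours

Initial rate:
Dose = 17 mcg/kg/min × 10 kg = 170 mcg/min
170 mcg/min × 60 min/hr = 10200 mcg/hr
Concentration = 500 mg ÷ 73 mL = 6.849315 mg/mL = 6849.315 mcg/mL
Rate = 10200 mcg/hr ÷ 6849.315 mcg/mL = 1.4892 mL/hr
Volume infused so far = 1.4892 mL/hr × 11.5 hr = 17.1258 mL
Volume remaining = 73 − 17.1258 = 55.8742 mL
New rate:
Dose = 11.8 mcg/kg/min × 10 kg = 118 mcg/min
118 mcg/min × 60 min/hr = 7080 mcg/hr
Rate = 7080 mcg/hr ÷ 6849.315 mcg/mL = 1.03368 mL/hr
Time remaining = 55.8742 mL ÷ 1.03368 mL/hr = 54.05367 hr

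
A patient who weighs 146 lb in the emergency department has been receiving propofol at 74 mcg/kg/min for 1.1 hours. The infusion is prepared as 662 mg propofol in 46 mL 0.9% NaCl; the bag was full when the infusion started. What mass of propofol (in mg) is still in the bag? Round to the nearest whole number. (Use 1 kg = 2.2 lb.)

338 mg

Weight = 146 lb ÷ 2.2 lb/kg = 66.36364 kg
Dose = 74 mcg/kg/min × 66.36364 kg = 4910.909 mcg/min
4910.909 mcg/min × 60 min/hr = 294654.5 mcg/hr
Concentration = 662 mg ÷ 46 mL = 14.3913 mg/mL = 14391.3 mcg/mL
Rate = 294654.5 mcg/hr ÷ 14391.3 mcg/mL = 20.47449 mL/hr
Volume infused = 20.47449 mL/hr × 1.1 hr = 22.52193 mL
Volume remaining = 46 − 22.52193 = 23.47807 mL
Drug remaining = 23.47807 mL × 14391.3 mcg/mL = 337880 mcg = 337.88 mg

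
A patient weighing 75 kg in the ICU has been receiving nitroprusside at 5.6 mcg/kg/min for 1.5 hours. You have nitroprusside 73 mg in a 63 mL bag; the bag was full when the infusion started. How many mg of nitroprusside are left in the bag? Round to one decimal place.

35.2 mg

Dose = 5.6 mcg/kg/min × 75 kg = 420 mcg/min
420 mcg/min × 60 min/hr = 25200 mcg/hr
Concentration = 73 mg ÷ 63 mL = 1.15873 mg/mL = 1158.73 mcg/mL
Rate = 25200 mcg/hr ÷ 1158.73 mcg/mL = 21.74795 mL/hr
Volume infused = 21.74795 mL/hr × 1.5 hr = 32.62192 mL
Volume remaining = 63 − 32.62192 = 30.37808 mL
Drug remaining = 30.37808 mL × 1158.73 mcg/mL = 35200 mcg = 35.2 mg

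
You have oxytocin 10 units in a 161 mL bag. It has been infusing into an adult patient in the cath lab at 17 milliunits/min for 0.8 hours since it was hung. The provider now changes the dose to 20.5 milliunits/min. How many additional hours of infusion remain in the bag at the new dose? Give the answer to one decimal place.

7.5 hours

Initial rate:
17 milliunits/min × 60 min/hr = 1020 milliunits/hr
Concentration = 10 units ÷ 161 mL = 0.0621118 units/mL = 62.1118 milliunits/mL
Rate = 1020 milliunits/hr ÷ 62.1118 milliunits/mL = 16.422 mL/hr
Volume infused so far = 16.422 mL/hr × 0.8 hr = 13.1376 mL
Volume remaining = 161 − 13.1376 = 147.8624 mL
New rate:
20.5 milliunits/min × 60 min/hr = 1230 milliunits/hr
Rate = 1230 milliunits/hr ÷ 62.1118 milliunits/mL = 19.803 mL/hr
Time remaining = 147.8624 mL ÷ 19.803 mL/hr = 7.466667 hr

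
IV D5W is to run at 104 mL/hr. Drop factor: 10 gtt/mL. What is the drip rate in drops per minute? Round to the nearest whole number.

104 mL/hr ÷ 60 min/hr = 1.733333 mL/min
1.733333 mL/min × 10 gtt/mL = 17.33333 gtt/min

17 gtt/min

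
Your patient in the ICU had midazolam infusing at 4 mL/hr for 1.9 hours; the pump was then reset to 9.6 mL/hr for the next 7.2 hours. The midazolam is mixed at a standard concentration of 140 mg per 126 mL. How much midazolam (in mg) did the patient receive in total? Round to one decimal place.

85.2 mg

Concentration = 140 mg ÷ 126 mL = 1.111111 mg/mL
Stage 1: 4 mL/hr × 1.9 hr = 7.6 mL → 7.6 mL × 1.111111 mg/mL = 8.444444 mg
Stage 2: 9.6 mL/hr × 7.2 hr = 69.12 mL → 69.12 mL × 1.111111 mg/mL = 76.8 mg
Total = 8.444444 + 76.8 = 85.24444 mg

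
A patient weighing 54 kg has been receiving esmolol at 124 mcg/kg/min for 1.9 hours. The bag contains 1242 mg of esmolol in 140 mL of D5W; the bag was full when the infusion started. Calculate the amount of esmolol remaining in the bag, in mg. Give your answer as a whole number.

479 mg

Dose = 124 mcg/kg/min × 54 kg = 6696 mcg/min
6696 mcg/min × 60 min/hr = 401760 mcg/hr
Concentration = 1242 mg ÷ 140 mL = 8.871429 mg/mL = 8871.429 mcg/mL
Rate = 401760 mcg/hr ÷ 8871.429 mcg/mL = 45.28696 mL/hr
Volume infused = 45.28696 mL/hr × 1.9 hr = 86.04522 mL
Volume remaining = 140 − 86.04522 = 53.95478 mL
Drug remaining = 53.95478 mL × 8871.429 mcg/mL = 478656 mcg = 478.656 mg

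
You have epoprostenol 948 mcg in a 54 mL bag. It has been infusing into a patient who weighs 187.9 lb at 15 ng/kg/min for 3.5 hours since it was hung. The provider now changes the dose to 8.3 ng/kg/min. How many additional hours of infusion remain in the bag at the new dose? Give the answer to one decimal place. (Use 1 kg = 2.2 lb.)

16.0 hours

Initial rate:
Weight = 187.9 lb ÷ 2.2 lb/kg = 85.40909 kg
Dose = 15 ng/kg/min × 85.40909 kg = 1281.136 ng/min
1281.136 ng/min × 60 min/hr = 76868.18 ng/hr
Concentration = 948 mcg ÷ 54 mL = 17.55556 mcg/mL = 17555.56 ng/mL
Rate = 76868.18 ng/hr ÷ 17555.56 ng/mL = 4.378567 mL/hr
Volume infused so far = 4.378567 mL/hr × 3.5 hr = 15.32499 mL
Volume remaining = 54 − 15.32499 = 38.67501 mL
New rate:
Dose = 8.3 ng/kg/min × 85.40909 kg = 708.8955 ng/min
708.8955 ng/min × 60 min/hr = 42533.73 ng/hr
Rate = 42533.73 ng/hr ÷ 17555.56 ng/mL = 2.422807 mL/hr
Time remaining = 38.67501 mL ÷ 2.422807 mL/hr = 15.96289 hr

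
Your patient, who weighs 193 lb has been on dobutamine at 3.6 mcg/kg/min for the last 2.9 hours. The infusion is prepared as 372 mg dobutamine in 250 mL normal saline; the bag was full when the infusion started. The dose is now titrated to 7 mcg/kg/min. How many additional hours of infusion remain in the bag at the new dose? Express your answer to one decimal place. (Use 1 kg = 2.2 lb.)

8.6 hours

Initial rate:
Weight = 193 lb ÷ 2.2 lb/kg = 87.72727 kg
Dose = 3.6 mcg/kg/min × 87.72727 kg = 315.8182 mcg/min
315.8182 mcg/min × 60 min/hr = 18949.09 mcg/hr
Concentration = 372 mg ÷ 250 mL = 1.488 mg/mL = 1488 mcg/mL
Rate = 18949.09 mcg/hr ÷ 1488 mcg/mL = 12.7346 mL/hr
Volume infused so far = 12.7346 mL/hr × 2.9 hr = 36.93035 mL
Volume remaining = 250 − 36.93035 = 213.0696 mL
New rate:
Dose = 7 mcg/kg/min × 87.72727 kg = 614.0909 mcg/min
614.0909 mcg/min × 60 min/hr = 36845.45 mcg/hr
Rate = 36845.45 mcg/hr ÷ 1488 mcg/mL = 24.76173 mL/hr
Time remaining = 213.0696 mL ÷ 24.76173 mL/hr = 8.604796 hr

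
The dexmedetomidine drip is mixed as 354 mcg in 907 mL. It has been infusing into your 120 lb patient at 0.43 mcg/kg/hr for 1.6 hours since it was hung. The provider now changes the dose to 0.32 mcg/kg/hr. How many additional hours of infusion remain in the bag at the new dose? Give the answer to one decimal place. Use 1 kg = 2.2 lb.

18.1 hours

Initial rate:
Weight = 120 lb ÷ 2.2 lb/kg = 54.54545 kg
Dose = 0.43 mcg/kg/hr × 54.54545 kg = 23.45455 mcg/hr
Concentration = 354 mcg ÷ 907 mL = 0.3902977 mcg/mL
Rate = 23.45455 mcg/hr ÷ 0.3902977 mcg/mL = 60.09399 mL/hr
Volume infused so far = 60.09399 mL/hr × 1.6 hr = 96.15039 mL
Volume remaining = 907 − 96.15039 = 810.8496 mL
New rate:
Dose = 0.32 mcg/kg/hr × 54.54545 kg = 17.45455 mcg/hr
Rate = 17.45455 mcg/hr ÷ 0.3902977 mcg/mL = 44.72111 mL/hr
Time remaining = 810.8496 mL ÷ 44.72111 mL/hr = 18.13125 hr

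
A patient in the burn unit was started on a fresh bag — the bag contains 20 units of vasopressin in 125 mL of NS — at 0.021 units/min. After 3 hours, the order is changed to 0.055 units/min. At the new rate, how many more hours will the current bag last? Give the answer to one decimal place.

Initial rate:
0.021 units/min × 60 min/hr = 1.26 units/hr
Concentration = 20 units ÷ 125 mL = 0.16 units/mL
Rate = 1.26 units/hr ÷ 0.16 units/mL = 7.875 mL/hr
Volume infused so far = 7.875 mL/hr × 3 hr = 23.625 mL
Volume remaining = 125 − 23.625 = 101.375 mL
New rate:
0.055 units/min × 60 min/hr = 3.3 units/hr
Rate = 3.3 units/hr ÷ 0.16 units/mL = 20.625 mL/hr
Time remaining = 101.375 mL ÷ 20.625 mL/hr = 4.915152 hr

4.9 hours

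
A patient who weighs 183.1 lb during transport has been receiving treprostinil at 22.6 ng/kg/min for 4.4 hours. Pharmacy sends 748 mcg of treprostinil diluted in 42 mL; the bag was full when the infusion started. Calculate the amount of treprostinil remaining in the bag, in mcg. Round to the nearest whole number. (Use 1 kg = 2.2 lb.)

Weight = 183.1 lb ÷ 2.2 lb/kg = 83.22727 kg
Dose = 22.6 ng/kg/min × 83.22727 kg = 1880.936 ng/min
1880.936 ng/min × 60 min/hr = 112856.2 ng/hr
Concentration = 748 mcg ÷ 42 mL = 17.80952 mcg/mL = 17809.52 ng/mL
Rate = 112856.2 ng/hr ÷ 17809.52 ng/mL = 6.336844 mL/hr
Volume infused = 6.336844 mL/hr × 4.4 hr = 27.88212 mL
Volume remaining = 42 − 27.88212 = 14.11788 mL
Drug remaining = 14.11788 mL × 17809.52 ng/mL = 251432.8 ng = 251.4328 mcg

251 mcg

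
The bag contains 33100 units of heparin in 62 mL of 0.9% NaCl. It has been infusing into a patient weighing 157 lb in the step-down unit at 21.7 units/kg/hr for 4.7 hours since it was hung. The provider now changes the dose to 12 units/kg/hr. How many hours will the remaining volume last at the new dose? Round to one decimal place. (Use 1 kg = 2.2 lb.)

30.2 hours

Initial rate:
Weight = 157 lb ÷ 2.2 lb/kg = 71.36364 kg
Dose = 21.7 units/kg/hr × 71.36364 kg = 1548.591 units/hr
Concentration = 33100 units ÷ 62 mL = 533.871 units/mL
Rate = 1548.591 units/hr ÷ 533.871 units/mL = 2.900684 mL/hr
Volume infused so far = 2.900684 mL/hr × 4.7 hr = 13.63321 mL
Volume remaining = 62 − 13.63321 = 48.36679 mL
New rate:
Dose = 12 units/kg/hr × 71.36364 kg = 856.3636 units/hr
Rate = 856.3636 units/hr ÷ 533.871 units/mL = 1.604065 mL/hr
Time remaining = 48.36679 mL ÷ 1.604065 mL/hr = 30.15264 hr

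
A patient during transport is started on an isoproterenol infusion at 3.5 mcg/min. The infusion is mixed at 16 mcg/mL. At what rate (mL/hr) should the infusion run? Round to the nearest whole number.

3.5 mcg/min × 60 min/hr = 210 mcg/hr
Rate = 210 mcg/hr ÷ 16 mcg/mL = 13.125 mL/hr

13 mL/hr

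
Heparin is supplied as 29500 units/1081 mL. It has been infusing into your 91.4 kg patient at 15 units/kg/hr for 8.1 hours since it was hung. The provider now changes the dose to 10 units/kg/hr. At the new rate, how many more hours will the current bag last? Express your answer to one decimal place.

Initial rate:
Dose = 15 units/kg/hr × 91.4 kg = 1371 units/hr
Concentration = 29500 units ÷ 1081 mL = 27.28955 units/mL
Rate = 1371 units/hr ÷ 27.28955 units/mL = 50.23902 mL/hr
Volume infused so far = 50.23902 mL/hr × 8.1 hr = 406.936 mL
Volume remaining = 1081 − 406.936 = 674.064 mL
New rate:
Dose = 10 units/kg/hr × 91.4 kg = 914 units/hr
Rate = 914 units/hr ÷ 27.28955 units/mL = 33.49268 mL/hr
Time remaining = 674.064 mL ÷ 33.49268 mL/hr = 20.12571 hr

20.1 hours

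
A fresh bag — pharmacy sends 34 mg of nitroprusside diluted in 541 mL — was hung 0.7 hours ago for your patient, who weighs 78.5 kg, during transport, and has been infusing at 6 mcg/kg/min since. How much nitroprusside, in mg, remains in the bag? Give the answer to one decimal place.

Dose = 6 mcg/kg/min × 78.5 kg = 471 mcg/min
471 mcg/min × 60 min/hr = 28260 mcg/hr
Concentration = 34 mg ÷ 541 mL = 0.06284658 mg/mL = 62.84658 mcg/mL
Rate = 28260 mcg/hr ÷ 62.84658 mcg/mL = 449.6665 mL/hr
Volume infused = 449.6665 mL/hr × 0.7 hr = 314.7665 mL
Volume remaining = 541 − 314.7665 = 226.2335 mL
Drug remaining = 226.2335 mL × 62.84658 mcg/mL = 14218 mcg = 14.218 mg

14.2 mg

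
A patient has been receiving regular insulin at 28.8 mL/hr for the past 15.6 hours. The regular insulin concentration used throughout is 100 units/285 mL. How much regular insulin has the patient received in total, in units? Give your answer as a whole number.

158 units

Concentration = 100 units ÷ 285 mL = 0.3508772 units/mL
Drug rate = 28.8 mL/hr × 0.3508772 units/mL = 10.10526 units/hr
Total = 10.10526 units/hr × 15.6 hr = 157.6421 units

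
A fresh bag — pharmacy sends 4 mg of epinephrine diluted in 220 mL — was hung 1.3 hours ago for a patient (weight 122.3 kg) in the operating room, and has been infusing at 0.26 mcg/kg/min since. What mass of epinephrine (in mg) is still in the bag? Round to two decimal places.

1.52 mg

Dose = 0.26 mcg/kg/min × 122.3 kg = 31.798 mcg/min
31.798 mcg/min × 60 min/hr = 1907.88 mcg/hr
Concentration = 4 mg ÷ 220 mL = 0.01818182 mg/mL = 18.18182 mcg/mL
Rate = 1907.88 mcg/hr ÷ 18.18182 mcg/mL = 104.9334 mL/hr
Volume infused = 104.9334 mL/hr × 1.3 hr = 136.4134 mL
Volume remaining = 220 − 136.4134 = 83.58658 mL
Drug remaining = 83.58658 mL × 18.18182 mcg/mL = 1519.756 mcg = 1.519756 mg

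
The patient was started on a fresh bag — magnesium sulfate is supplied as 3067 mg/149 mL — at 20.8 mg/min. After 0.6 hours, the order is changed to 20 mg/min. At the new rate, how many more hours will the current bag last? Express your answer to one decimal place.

Initial rate:
20.8 mg/min × 60 min/hr = 1248 mg/hr
Concentration = 3067 mg ÷ 149 mL = 20.58389 mg/mL
Rate = 1248 mg/hr ÷ 20.58389 mg/mL = 60.62993 mL/hr
Volume infused so far = 60.62993 mL/hr × 0.6 hr = 36.37796 mL
Volume remaining = 149 − 36.37796 = 112.622 mL
New rate:
20 mg/min × 60 min/hr = 1200 mg/hr
Rate = 1200 mg/hr ÷ 20.58389 mg/mL = 58.29801 mL/hr
Time remaining = 112.622 mL ÷ 58.29801 mL/hr = 1.931833 hr

1.9 hours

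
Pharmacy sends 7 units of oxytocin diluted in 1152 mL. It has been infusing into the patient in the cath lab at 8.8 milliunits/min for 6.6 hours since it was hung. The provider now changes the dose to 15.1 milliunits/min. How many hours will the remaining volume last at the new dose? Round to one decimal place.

Initial rate:
8.8 milliunits/min × 60 min/hr = 528 milliunits/hr
Concentration = 7 units ÷ 1152 mL = 0.006076389 units/mL = 6.076389 milliunits/mL
Rate = 528 milliunits/hr ÷ 6.076389 milliunits/mL = 86.89371 mL/hr
Volume infused so far = 86.89371 mL/hr × 6.6 hr = 573.4985 mL
Volume remaining = 1152 − 573.4985 = 578.5015 mL
New rate:
15.1 milliunits/min × 60 min/hr = 906 milliunits/hr
Rate = 906 milliunits/hr ÷ 6.076389 milliunits/mL = 149.1017 mL/hr
Time remaining = 578.5015 mL ÷ 149.1017 mL/hr = 3.879912 hr

3.9 hours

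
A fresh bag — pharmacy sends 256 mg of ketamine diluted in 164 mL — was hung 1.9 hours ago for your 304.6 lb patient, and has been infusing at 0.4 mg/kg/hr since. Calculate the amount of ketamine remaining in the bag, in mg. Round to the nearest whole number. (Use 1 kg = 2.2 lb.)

151 mg

Weight = 304.6 lb ÷ 2.2 lb/kg = 138.4545 kg
Dose = 0.4 mg/kg/hr × 138.4545 kg = 55.38182 mg/hr
Concentration = 256 mg ÷ 164 mL = 1.560976 mg/mL
Rate = 55.38182 mg/hr ÷ 1.560976 mg/mL = 35.47898 mL/hr
Volume infused = 35.47898 mL/hr × 1.9 hr = 67.41006 mL
Volume remaining = 164 − 67.41006 = 96.58994 mL
Drug remaining = 96.58994 mL × 1.560976 mg/mL = 150.7745 mg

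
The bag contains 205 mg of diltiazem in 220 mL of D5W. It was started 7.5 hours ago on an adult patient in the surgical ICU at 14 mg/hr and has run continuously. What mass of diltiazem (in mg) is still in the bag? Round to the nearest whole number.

100 mg

Concentration = 205 mg ÷ 220 mL = 0.9318182 mg/mL
Rate = 14 mg/hr ÷ 0.9318182 mg/mL = 15.02439 mL/hr
Volume infused = 15.02439 mL/hr × 7.5 hr = 112.6829 mL
Volume remaining = 220 − 112.6829 = 107.3171 mL
Drug remaining = 107.3171 mL × 0.9318182 mg/mL = 100 mg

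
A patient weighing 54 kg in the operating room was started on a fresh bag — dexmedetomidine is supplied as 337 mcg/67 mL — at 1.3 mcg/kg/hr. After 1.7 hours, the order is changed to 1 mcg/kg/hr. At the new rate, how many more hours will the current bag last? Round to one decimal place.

Initial rate:
Dose = 1.3 mcg/kg/hr × 54 kg = 70.2 mcg/hr
Concentration = 337 mcg ÷ 67 mL = 5.029851 mcg/mL
Rate = 70.2 mcg/hr ÷ 5.029851 mcg/mL = 13.95668 mL/hr
Volume infused so far = 13.95668 mL/hr × 1.7 hr = 23.72635 mL
Volume remaining = 67 − 23.72635 = 43.27365 mL
New rate:
Dose = 1 mcg/kg/hr × 54 kg = 54 mcg/hr
Rate = 54 mcg/hr ÷ 5.029851 mcg/mL = 10.73591 mL/hr
Time remaining = 43.27365 mL ÷ 10.73591 mL/hr = 4.030741 hr

4.0 hours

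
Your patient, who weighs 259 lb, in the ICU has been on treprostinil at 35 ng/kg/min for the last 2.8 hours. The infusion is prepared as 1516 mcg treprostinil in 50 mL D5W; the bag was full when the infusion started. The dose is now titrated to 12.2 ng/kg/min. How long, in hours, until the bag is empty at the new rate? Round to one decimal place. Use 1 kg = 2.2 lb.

Initial rate:
Weight = 259 lb ÷ 2.2 lb/kg = 117.7273 kg
Dose = 35 ng/kg/min × 117.7273 kg = 4120.455 ng/min
4120.455 ng/min × 60 min/hr = 247227.3 ng/hr
Concentration = 1516 mcg ÷ 50 mL = 30.32 mcg/mL = 30320 ng/mL
Rate = 247227.3 ng/hr ÷ 30320 ng/mL = 8.153934 mL/hr
Volume infused so far = 8.153934 mL/hr × 2.8 hr = 22.83101 mL
Volume remaining = 50 − 22.83101 = 27.16899 mL
New rate:
Dose = 12.2 ng/kg/min × 117.7273 kg = 1436.273 ng/min
1436.273 ng/min × 60 min/hr = 86176.36 ng/hr
Rate = 86176.36 ng/hr ÷ 30320 ng/mL = 2.842228 mL/hr
Time remaining = 27.16899 mL ÷ 2.842228 mL/hr = 9.559044 hr

9.6 hours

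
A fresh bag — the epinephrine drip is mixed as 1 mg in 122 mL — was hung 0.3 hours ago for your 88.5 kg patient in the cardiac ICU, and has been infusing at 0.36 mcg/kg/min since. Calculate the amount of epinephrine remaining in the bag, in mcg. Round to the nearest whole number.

Dose = 0.36 mcg/kg/min × 88.5 kg = 31.86 mcg/min
31.86 mcg/min × 60 min/hr = 1911.6 mcg/hr
Concentration = 1 mg ÷ 122 mL = 0.008196721 mg/mL = 8.196721 mcg/mL
Rate = 1911.6 mcg/hr ÷ 8.196721 mcg/mL = 233.2152 mL/hr
Volume infused = 233.2152 mL/hr × 0.3 hr = 69.96456 mL
Volume remaining = 122 − 69.96456 = 52.03544 mL
Drug remaining = 52.03544 mL × 8.196721 mcg/mL = 426.52 mcg

427 mcg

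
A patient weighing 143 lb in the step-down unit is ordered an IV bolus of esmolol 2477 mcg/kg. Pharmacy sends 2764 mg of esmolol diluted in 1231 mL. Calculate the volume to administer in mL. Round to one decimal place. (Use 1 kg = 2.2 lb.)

Weight = 143 lb ÷ 2.2 lb/kg = 65 kg
Dose = 2477 mcg/kg × 65 kg = 161005 mcg
Concentration = 2764 mg ÷ 1231 mL = 2.245329 mg/mL = 2245.329 mcg/mL
Volume = 161005 mcg ÷ 2245.329 mcg/mL = 71.70664 mL

71.7 mL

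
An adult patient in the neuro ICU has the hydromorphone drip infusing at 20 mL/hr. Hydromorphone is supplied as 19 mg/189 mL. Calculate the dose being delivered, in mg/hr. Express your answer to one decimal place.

2.0 mg/hr

Concentration = 19 mg ÷ 189 mL = 0.1005291 mg/mL
Drug rate = 20 mL/hr × 0.1005291 mg/mL = 2.010582 mg/hr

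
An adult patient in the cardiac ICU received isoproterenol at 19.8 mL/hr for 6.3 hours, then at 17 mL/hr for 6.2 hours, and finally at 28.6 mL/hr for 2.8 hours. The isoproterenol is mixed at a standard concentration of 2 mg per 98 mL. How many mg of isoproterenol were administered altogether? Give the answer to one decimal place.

Concentration = 2 mg ÷ 98 mL = 0.02040816 mg/mL
Stage 1: 19.8 mL/hr × 6.3 hr = 124.74 mL → 124.74 mL × 0.02040816 mg/mL = 2.545714 mg
Stage 2: 17 mL/hr × 6.2 hr = 105.4 mL → 105.4 mL × 0.02040816 mg/mL = 2.15102 mg
Stage 3: 28.6 mL/hr × 2.8 hr = 80.08 mL → 80.08 mL × 0.02040816 mg/mL = 1.634286 mg
Total = 2.545714 + 2.15102 + 1.634286 = 6.33102 mg

6.3 mg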